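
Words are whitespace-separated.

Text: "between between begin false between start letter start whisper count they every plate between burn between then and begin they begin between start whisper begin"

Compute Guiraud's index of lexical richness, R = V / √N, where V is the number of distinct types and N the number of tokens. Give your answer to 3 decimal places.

N = 25, V = 13.
√N = 5.000000
R = 13 / 5.000000 = 2.600

2.600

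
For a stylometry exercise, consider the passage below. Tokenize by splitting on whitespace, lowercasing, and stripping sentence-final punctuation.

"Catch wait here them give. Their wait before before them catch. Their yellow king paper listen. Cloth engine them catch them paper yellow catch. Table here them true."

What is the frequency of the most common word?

5

Frequencies: them:5, catch:4, wait:2, here:2, their:2, before:2, yellow:2, paper:2, give:1, king:1, listen:1, cloth:1, engine:1, table:1, true:1
Most common: 'them' with frequency 5.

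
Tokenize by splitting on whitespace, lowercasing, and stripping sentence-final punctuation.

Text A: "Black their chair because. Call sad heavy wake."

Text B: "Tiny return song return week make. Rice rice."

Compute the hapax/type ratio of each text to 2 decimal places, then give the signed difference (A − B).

A: hapax=8, V=8, ratio=1.00
B: hapax=4, V=6, ratio=0.67
Difference = 1.00 − 0.67 = 0.33

0.33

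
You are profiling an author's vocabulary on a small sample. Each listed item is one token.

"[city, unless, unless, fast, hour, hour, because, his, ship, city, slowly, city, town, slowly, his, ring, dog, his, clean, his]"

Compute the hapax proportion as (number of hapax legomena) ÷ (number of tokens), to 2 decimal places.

Frequencies: his:4, city:3, unless:2, hour:2, slowly:2, fast:1, because:1, ship:1, town:1, ring:1, dog:1, clean:1
Hapax count = 7; token count = 20.
Ratio = 7 / 20 = 0.35

0.35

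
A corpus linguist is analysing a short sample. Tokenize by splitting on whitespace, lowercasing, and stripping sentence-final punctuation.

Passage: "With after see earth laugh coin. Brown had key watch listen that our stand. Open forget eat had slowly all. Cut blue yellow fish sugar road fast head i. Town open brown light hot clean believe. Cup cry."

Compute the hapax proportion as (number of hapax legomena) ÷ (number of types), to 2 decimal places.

Frequencies: brown:2, had:2, open:2, with:1, after:1, see:1, earth:1, laugh:1, coin:1, key:1, watch:1, listen:1, that:1, our:1, stand:1, forget:1, eat:1, slowly:1, all:1, cut:1, … (15 more, each freq 1)
Hapax count = 32; type count = 35.
Ratio = 32 / 35 = 0.91

0.91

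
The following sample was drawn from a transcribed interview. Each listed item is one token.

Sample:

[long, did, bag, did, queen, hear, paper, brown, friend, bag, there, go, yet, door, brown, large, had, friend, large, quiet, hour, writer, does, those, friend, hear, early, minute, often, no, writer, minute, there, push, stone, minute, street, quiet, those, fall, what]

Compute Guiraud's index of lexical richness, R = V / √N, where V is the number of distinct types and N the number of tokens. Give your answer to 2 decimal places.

4.37

N = 41, V = 28.
√N = 6.403124
R = 28 / 6.403124 = 4.37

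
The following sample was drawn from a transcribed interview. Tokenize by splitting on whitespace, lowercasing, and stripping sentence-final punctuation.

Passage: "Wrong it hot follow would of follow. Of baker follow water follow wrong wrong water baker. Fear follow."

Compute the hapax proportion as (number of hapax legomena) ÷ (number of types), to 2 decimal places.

Frequencies: follow:5, wrong:3, of:2, baker:2, water:2, it:1, hot:1, would:1, fear:1
Hapax count = 4; type count = 9.
Ratio = 4 / 9 = 0.44

0.44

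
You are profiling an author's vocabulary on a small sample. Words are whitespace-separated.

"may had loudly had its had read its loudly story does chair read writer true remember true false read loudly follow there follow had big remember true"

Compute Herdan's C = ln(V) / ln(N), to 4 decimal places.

N = 27, V = 15.
ln(V) = 2.708050, ln(N) = 3.295837
C = 2.708050 / 3.295837 = 0.8217

0.8217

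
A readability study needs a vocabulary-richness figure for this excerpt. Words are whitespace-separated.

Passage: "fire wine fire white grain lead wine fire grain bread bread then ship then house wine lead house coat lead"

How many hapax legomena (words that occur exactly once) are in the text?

3

Frequencies: fire:3, wine:3, lead:3, grain:2, bread:2, then:2, house:2, white:1, ship:1, coat:1
Hapax (freq=1): coat, ship, white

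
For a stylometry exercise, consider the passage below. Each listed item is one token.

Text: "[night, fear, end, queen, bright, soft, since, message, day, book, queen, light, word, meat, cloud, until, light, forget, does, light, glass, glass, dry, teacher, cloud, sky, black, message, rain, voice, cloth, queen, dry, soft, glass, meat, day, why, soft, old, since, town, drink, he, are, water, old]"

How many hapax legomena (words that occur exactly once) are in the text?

Frequencies: queen:3, soft:3, light:3, glass:3, since:2, message:2, day:2, meat:2, cloud:2, dry:2, old:2, night:1, fear:1, end:1, bright:1, book:1, word:1, until:1, forget:1, does:1, … (12 more, each freq 1)
Hapax (freq=1): are, black, book, bright, cloth, does, drink, end, fear, forget, he, night, rain, sky, teacher, town, until, voice, water, why, word

21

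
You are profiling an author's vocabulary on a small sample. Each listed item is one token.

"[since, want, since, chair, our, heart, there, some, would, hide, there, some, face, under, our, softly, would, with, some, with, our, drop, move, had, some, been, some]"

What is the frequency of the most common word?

Frequencies: some:5, our:3, since:2, there:2, would:2, with:2, want:1, chair:1, heart:1, hide:1, face:1, under:1, softly:1, drop:1, move:1, had:1, been:1
Most common: 'some' with frequency 5.

5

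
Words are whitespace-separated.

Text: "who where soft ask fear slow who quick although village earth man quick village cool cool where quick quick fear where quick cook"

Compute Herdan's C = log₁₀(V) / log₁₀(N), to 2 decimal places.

N = 23, V = 13.
log₁₀(V) = 1.113943, log₁₀(N) = 1.361728
C = 1.113943 / 1.361728 = 0.82

0.82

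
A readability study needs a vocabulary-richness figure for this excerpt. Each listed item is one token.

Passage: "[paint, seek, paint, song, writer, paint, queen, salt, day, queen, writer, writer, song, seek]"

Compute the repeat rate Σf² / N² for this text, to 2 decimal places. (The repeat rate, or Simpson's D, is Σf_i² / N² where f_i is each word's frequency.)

Frequencies: paint:3, writer:3, seek:2, song:2, queen:2, salt:1, day:1
Σf² = 32; N² = 196
Repeat rate = 32 / 196 = 0.16

0.16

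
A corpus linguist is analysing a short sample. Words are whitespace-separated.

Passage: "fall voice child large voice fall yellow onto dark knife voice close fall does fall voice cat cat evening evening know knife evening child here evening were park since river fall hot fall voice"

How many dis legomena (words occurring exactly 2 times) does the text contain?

3

Frequencies: fall:6, voice:5, evening:4, child:2, knife:2, cat:2, large:1, yellow:1, onto:1, dark:1, close:1, does:1, know:1, here:1, were:1, park:1, since:1, river:1, hot:1
Words with frequency 2: cat, child, knife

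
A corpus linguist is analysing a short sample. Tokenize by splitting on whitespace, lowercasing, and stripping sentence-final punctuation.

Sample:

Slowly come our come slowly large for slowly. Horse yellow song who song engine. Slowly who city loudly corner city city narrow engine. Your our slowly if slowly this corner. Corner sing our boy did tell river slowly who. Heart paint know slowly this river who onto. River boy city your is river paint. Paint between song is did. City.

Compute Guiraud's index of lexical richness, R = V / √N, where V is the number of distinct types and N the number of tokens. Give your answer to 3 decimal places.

N = 60, V = 28.
√N = 7.745967
R = 28 / 7.745967 = 3.615

3.615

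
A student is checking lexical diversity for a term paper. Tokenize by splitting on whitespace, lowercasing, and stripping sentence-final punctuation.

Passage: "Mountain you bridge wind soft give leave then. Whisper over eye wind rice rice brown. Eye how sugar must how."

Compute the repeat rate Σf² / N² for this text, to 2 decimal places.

0.07

Frequencies: wind:2, eye:2, rice:2, how:2, mountain:1, you:1, bridge:1, soft:1, give:1, leave:1, then:1, whisper:1, over:1, brown:1, sugar:1, must:1
Σf² = 28; N² = 400
Repeat rate = 28 / 400 = 0.07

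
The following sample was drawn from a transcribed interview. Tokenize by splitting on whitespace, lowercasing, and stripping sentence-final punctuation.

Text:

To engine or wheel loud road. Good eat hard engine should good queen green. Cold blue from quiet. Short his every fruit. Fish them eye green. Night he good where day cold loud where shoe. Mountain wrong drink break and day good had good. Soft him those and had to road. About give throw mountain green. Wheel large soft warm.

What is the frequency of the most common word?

Frequencies: good:5, green:3, to:2, engine:2, wheel:2, loud:2, road:2, cold:2, where:2, day:2, mountain:2, and:2, had:2, soft:2, or:1, eat:1, hard:1, should:1, queen:1, blue:1, … (22 more, each freq 1)
Most common: 'good' with frequency 5.

5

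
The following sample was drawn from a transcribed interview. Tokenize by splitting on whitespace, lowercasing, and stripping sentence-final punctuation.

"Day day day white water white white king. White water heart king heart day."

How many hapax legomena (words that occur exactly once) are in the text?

0

Frequencies: day:4, white:4, water:2, king:2, heart:2
Hapax (freq=1): (none)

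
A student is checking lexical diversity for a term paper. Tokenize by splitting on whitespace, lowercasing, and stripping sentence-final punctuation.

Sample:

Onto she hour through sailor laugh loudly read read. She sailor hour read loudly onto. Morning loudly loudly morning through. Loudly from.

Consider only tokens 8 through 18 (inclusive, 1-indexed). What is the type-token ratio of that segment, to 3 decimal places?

0.636

Segment tokens 8–18: read, read, she, sailor, hour, read, loudly, onto, morning, loudly, loudly
Segment N = 11, segment V = 7.
TTR = 7 / 11 = 0.636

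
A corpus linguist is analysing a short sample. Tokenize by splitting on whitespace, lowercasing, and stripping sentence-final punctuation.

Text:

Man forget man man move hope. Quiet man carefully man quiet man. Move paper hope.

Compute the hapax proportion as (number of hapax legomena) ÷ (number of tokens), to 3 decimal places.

Frequencies: man:6, move:2, hope:2, quiet:2, forget:1, carefully:1, paper:1
Hapax count = 3; token count = 15.
Ratio = 3 / 15 = 0.200

0.200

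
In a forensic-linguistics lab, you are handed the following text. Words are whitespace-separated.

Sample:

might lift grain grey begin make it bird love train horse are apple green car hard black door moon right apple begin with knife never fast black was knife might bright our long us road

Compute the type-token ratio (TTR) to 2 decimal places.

N = 35 tokens, V = 30 types.
TTR = V / N = 30 / 35 = 0.86

0.86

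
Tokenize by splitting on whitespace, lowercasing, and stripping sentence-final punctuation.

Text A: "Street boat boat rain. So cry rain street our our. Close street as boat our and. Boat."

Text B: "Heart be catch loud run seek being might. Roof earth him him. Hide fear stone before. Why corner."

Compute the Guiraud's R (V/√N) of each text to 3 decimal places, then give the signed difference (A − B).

A: V=9, N=17, R=2.183
B: V=17, N=18, R=4.007
Difference = 2.183 − 4.007 = -1.824

-1.824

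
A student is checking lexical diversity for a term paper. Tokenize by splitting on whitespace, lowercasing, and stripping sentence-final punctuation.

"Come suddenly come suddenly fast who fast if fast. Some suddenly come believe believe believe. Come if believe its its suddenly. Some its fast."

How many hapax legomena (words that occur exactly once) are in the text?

Frequencies: come:4, suddenly:4, fast:4, believe:4, its:3, if:2, some:2, who:1
Hapax (freq=1): who

1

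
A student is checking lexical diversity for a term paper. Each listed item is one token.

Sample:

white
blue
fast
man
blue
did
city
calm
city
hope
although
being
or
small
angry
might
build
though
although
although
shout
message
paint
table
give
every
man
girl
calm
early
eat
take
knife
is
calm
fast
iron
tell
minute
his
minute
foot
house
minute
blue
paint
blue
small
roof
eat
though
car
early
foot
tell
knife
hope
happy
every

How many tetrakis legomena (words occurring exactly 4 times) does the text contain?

1

Frequencies: blue:4, calm:3, although:3, minute:3, fast:2, man:2, city:2, hope:2, small:2, though:2, paint:2, every:2, early:2, eat:2, knife:2, tell:2, foot:2, white:1, did:1, being:1, … (17 more, each freq 1)
Words with frequency 4: blue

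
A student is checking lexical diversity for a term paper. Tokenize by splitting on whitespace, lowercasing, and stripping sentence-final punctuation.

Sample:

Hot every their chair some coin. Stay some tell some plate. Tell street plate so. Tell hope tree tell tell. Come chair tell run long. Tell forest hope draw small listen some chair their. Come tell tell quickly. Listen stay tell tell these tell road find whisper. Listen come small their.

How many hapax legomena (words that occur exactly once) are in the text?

15

Frequencies: tell:12, some:4, their:3, chair:3, come:3, listen:3, stay:2, plate:2, hope:2, small:2, hot:1, every:1, coin:1, street:1, so:1, tree:1, run:1, long:1, forest:1, draw:1, … (5 more, each freq 1)
Hapax (freq=1): coin, draw, every, find, forest, hot, long, quickly, road, run, so, street, these, tree, whisper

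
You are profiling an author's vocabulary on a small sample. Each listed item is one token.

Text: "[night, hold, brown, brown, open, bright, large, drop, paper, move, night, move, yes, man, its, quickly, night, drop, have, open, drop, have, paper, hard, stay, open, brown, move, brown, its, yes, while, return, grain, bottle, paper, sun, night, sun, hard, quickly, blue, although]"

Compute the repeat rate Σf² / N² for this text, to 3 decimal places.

0.056

Frequencies: night:4, brown:4, open:3, drop:3, paper:3, move:3, yes:2, its:2, quickly:2, have:2, hard:2, sun:2, hold:1, bright:1, large:1, man:1, stay:1, while:1, return:1, grain:1, … (3 more, each freq 1)
Σf² = 103; N² = 1849
Repeat rate = 103 / 1849 = 0.056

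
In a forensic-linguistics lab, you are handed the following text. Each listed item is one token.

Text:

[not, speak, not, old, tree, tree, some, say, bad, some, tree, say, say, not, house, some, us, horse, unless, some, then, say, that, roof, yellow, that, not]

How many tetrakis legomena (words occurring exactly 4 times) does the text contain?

Frequencies: not:4, some:4, say:4, tree:3, that:2, speak:1, old:1, bad:1, house:1, us:1, horse:1, unless:1, then:1, roof:1, yellow:1
Words with frequency 4: not, say, some

3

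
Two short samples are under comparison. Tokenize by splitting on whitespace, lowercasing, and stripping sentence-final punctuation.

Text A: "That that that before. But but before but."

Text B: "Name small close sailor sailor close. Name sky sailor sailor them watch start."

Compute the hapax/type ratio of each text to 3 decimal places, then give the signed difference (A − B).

-0.625

A: hapax=0, V=3, ratio=0.000
B: hapax=5, V=8, ratio=0.625
Difference = 0.000 − 0.625 = -0.625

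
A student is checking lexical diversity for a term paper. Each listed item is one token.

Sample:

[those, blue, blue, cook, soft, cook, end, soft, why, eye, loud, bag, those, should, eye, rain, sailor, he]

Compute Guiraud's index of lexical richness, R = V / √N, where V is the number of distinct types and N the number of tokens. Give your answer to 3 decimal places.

N = 18, V = 13.
√N = 4.242641
R = 13 / 4.242641 = 3.064

3.064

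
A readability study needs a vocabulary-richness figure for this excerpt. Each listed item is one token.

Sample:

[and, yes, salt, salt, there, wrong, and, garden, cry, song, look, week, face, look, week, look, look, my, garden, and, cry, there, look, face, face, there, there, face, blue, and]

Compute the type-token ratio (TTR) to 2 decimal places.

0.43

N = 30 tokens, V = 13 types.
TTR = V / N = 13 / 30 = 0.43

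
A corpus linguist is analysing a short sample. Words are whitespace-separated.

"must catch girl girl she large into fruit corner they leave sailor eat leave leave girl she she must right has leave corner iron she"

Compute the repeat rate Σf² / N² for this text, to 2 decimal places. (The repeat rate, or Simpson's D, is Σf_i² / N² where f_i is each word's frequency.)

0.09

Frequencies: she:4, leave:4, girl:3, must:2, corner:2, catch:1, large:1, into:1, fruit:1, they:1, sailor:1, eat:1, right:1, has:1, iron:1
Σf² = 59; N² = 625
Repeat rate = 59 / 625 = 0.09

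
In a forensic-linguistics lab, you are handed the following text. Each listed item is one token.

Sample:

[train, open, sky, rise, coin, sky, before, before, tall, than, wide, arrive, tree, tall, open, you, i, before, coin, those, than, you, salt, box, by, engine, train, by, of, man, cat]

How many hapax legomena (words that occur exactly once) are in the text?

12

Frequencies: before:3, train:2, open:2, sky:2, coin:2, tall:2, than:2, you:2, by:2, rise:1, wide:1, arrive:1, tree:1, i:1, those:1, salt:1, box:1, engine:1, of:1, man:1, … (1 more, each freq 1)
Hapax (freq=1): arrive, box, cat, engine, i, man, of, rise, salt, those, tree, wide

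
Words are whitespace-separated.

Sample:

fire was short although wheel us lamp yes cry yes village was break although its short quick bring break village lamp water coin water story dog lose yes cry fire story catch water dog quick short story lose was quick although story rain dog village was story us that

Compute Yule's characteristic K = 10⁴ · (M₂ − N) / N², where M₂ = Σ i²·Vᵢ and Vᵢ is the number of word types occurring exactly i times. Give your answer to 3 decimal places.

Frequencies: story:5, was:4, short:3, although:3, yes:3, village:3, quick:3, water:3, dog:3, fire:2, us:2, lamp:2, cry:2, break:2, lose:2, wheel:1, its:1, bring:1, coin:1, catch:1, … (2 more, each freq 1)
N = 49. Frequency spectrum: V_1=7, V_2=6, V_3=7, V_4=1, V_5=1
M₂ = 1²·7 + 2²·6 + 3²·7 + 4²·1 + 5²·1 = 135
K = 10000 × (135 − 49) / 49² = 358.184

358.184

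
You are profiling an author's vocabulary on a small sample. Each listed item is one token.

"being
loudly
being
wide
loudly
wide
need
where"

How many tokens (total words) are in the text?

8

Tokens: being, loudly, being, wide, loudly, wide, need, where
N = 8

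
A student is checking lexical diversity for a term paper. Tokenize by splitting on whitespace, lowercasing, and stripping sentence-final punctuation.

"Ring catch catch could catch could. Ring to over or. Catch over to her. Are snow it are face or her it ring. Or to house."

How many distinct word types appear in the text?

12

Distinct types: {are, catch, could, face, her, house, it, or, over, ring, snow, to}
V = 12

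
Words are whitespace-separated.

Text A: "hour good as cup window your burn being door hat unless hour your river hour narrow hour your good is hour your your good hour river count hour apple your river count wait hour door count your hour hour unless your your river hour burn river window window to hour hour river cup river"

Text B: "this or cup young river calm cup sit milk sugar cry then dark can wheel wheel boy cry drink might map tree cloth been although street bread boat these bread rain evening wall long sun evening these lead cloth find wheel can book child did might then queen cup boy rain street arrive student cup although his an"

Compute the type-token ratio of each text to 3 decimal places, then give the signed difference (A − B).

-0.374

TTR(A) = 18/54 = 0.333
TTR(B) = 41/58 = 0.707
Difference = 0.333 − 0.707 = -0.374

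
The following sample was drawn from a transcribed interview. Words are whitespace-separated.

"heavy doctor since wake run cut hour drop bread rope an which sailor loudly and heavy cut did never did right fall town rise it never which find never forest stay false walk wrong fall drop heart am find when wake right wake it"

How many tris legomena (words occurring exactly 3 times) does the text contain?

2

Frequencies: wake:3, never:3, heavy:2, cut:2, drop:2, which:2, did:2, right:2, fall:2, it:2, find:2, doctor:1, since:1, run:1, hour:1, bread:1, rope:1, an:1, sailor:1, loudly:1, … (11 more, each freq 1)
Words with frequency 3: never, wake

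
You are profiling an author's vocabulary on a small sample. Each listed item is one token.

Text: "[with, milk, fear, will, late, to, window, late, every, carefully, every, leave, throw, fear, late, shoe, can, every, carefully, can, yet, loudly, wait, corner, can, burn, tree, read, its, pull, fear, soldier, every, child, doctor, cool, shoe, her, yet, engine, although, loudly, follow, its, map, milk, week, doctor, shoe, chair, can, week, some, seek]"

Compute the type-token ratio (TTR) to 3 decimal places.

0.648

N = 54 tokens, V = 35 types.
TTR = V / N = 35 / 54 = 0.648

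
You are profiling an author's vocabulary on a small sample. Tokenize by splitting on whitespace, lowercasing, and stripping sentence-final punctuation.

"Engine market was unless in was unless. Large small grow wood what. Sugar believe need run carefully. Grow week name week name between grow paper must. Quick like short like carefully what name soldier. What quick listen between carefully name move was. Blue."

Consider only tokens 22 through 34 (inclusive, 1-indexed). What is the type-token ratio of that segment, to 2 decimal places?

Segment tokens 22–34: name, between, grow, paper, must, quick, like, short, like, carefully, what, name, soldier
Segment N = 13, segment V = 11.
TTR = 11 / 13 = 0.85

0.85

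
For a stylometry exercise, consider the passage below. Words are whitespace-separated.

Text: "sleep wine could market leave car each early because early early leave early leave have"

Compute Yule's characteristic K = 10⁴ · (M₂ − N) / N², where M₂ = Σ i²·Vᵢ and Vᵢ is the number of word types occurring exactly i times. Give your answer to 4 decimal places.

800.0000

Frequencies: early:4, leave:3, sleep:1, wine:1, could:1, market:1, car:1, each:1, because:1, have:1
N = 15. Frequency spectrum: V_1=8, V_3=1, V_4=1
M₂ = 1²·8 + 3²·1 + 4²·1 = 33
K = 10000 × (33 − 15) / 15² = 800.0000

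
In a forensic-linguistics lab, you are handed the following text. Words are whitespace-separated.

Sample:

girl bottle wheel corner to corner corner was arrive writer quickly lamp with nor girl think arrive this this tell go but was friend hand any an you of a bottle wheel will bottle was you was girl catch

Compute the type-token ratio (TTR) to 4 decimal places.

N = 39 tokens, V = 26 types.
TTR = V / N = 26 / 39 = 0.6667

0.6667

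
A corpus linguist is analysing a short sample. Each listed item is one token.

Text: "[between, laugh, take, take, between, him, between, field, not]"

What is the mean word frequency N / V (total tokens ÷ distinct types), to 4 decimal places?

N = 9 tokens, V = 6 types.
Mean frequency = N / V = 9 / 6 = 1.5000

1.5000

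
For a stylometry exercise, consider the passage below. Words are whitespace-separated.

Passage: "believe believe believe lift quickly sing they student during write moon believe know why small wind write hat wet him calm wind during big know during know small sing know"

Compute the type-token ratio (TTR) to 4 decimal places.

0.6000

N = 30 tokens, V = 18 types.
TTR = V / N = 18 / 30 = 0.6000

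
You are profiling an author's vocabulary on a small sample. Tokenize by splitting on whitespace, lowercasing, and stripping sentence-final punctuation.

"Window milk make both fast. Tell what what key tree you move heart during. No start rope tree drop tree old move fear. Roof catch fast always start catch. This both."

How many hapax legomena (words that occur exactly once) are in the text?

16

Frequencies: tree:3, both:2, fast:2, what:2, move:2, start:2, catch:2, window:1, milk:1, make:1, tell:1, key:1, you:1, heart:1, during:1, no:1, rope:1, drop:1, old:1, fear:1, … (3 more, each freq 1)
Hapax (freq=1): always, drop, during, fear, heart, key, make, milk, no, old, roof, rope, tell, this, window, you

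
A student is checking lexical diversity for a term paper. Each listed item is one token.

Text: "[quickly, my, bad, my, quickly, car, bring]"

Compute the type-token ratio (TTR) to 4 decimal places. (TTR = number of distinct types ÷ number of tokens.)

0.7143

N = 7 tokens, V = 5 types.
TTR = V / N = 5 / 7 = 0.7143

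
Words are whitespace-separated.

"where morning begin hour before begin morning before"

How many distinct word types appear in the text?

5

Distinct types: {before, begin, hour, morning, where}
V = 5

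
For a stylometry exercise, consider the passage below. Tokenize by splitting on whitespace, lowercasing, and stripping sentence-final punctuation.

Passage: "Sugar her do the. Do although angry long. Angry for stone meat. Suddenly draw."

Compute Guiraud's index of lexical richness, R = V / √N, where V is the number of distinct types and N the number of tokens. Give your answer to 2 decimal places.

3.21

N = 14, V = 12.
√N = 3.741657
R = 12 / 3.741657 = 3.21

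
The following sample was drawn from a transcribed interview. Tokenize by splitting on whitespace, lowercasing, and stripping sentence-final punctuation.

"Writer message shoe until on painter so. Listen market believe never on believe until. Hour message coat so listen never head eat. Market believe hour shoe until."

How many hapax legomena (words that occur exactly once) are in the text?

Frequencies: until:3, believe:3, message:2, shoe:2, on:2, so:2, listen:2, market:2, never:2, hour:2, writer:1, painter:1, coat:1, head:1, eat:1
Hapax (freq=1): coat, eat, head, painter, writer

5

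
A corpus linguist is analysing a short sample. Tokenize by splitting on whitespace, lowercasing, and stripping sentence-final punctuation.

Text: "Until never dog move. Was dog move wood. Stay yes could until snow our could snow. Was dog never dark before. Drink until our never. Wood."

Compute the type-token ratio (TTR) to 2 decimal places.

N = 26 tokens, V = 14 types.
TTR = V / N = 14 / 26 = 0.54

0.54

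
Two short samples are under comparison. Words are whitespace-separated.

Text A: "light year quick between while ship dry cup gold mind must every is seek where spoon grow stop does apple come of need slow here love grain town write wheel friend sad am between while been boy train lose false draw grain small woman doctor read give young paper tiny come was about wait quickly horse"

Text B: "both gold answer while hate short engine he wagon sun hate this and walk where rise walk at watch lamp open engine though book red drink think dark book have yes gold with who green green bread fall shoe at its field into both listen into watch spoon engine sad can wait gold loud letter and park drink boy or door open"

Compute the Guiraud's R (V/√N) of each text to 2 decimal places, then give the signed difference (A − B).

A: V=52, N=56, R=6.95
B: V=47, N=62, R=5.97
Difference = 6.95 − 5.97 = 0.98

0.98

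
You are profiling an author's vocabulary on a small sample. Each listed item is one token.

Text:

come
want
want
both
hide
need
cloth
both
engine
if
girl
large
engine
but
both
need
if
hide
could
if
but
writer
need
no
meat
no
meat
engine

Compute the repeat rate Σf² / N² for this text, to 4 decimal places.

Frequencies: both:3, need:3, engine:3, if:3, want:2, hide:2, but:2, no:2, meat:2, come:1, cloth:1, girl:1, large:1, could:1, writer:1
Σf² = 62; N² = 784
Repeat rate = 62 / 784 = 0.0791

0.0791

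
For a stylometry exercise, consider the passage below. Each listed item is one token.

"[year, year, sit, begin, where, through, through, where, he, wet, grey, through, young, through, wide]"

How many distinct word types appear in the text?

Distinct types: {begin, grey, he, sit, through, wet, where, wide, year, young}
V = 10

10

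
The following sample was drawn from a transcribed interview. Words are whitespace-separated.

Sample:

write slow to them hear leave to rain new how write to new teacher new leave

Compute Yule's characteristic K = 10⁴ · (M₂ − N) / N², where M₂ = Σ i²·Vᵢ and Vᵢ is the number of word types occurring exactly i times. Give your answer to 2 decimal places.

Frequencies: to:3, new:3, write:2, leave:2, slow:1, them:1, hear:1, rain:1, how:1, teacher:1
N = 16. Frequency spectrum: V_1=6, V_2=2, V_3=2
M₂ = 1²·6 + 2²·2 + 3²·2 = 32
K = 10000 × (32 − 16) / 16² = 625.00

625.00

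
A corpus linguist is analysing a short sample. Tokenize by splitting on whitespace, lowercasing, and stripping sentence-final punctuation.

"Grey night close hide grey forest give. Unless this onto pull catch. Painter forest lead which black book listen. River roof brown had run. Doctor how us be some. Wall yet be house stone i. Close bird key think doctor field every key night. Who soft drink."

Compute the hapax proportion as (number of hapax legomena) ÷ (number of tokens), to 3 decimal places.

Frequencies: grey:2, night:2, close:2, forest:2, doctor:2, be:2, key:2, hide:1, give:1, unless:1, this:1, onto:1, pull:1, catch:1, painter:1, lead:1, which:1, black:1, book:1, listen:1, … (20 more, each freq 1)
Hapax count = 33; token count = 47.
Ratio = 33 / 47 = 0.702

0.702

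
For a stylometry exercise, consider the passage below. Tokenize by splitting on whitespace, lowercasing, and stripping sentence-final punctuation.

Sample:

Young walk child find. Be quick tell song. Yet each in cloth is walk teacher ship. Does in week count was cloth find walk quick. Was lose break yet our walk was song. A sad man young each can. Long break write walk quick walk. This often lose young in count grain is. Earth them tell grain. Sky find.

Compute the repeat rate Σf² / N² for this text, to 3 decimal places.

0.040

Frequencies: walk:6, young:3, find:3, quick:3, in:3, was:3, tell:2, song:2, yet:2, each:2, cloth:2, is:2, count:2, lose:2, break:2, grain:2, child:1, be:1, teacher:1, ship:1, … (14 more, each freq 1)
Σf² = 139; N² = 3481
Repeat rate = 139 / 3481 = 0.040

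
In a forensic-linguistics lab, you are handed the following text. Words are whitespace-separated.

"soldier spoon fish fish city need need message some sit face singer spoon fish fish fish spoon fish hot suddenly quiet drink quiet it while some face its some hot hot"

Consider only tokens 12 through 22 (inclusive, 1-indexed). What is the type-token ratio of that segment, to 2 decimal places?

Segment tokens 12–22: singer, spoon, fish, fish, fish, spoon, fish, hot, suddenly, quiet, drink
Segment N = 11, segment V = 7.
TTR = 7 / 11 = 0.64

0.64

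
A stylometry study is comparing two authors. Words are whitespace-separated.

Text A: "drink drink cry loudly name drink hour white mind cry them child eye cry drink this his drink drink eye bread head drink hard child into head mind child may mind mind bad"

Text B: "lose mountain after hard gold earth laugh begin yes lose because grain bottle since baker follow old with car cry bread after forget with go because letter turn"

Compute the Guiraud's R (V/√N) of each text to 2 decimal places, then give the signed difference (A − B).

-1.41

A: V=18, N=33, R=3.13
B: V=24, N=28, R=4.54
Difference = 3.13 − 4.54 = -1.41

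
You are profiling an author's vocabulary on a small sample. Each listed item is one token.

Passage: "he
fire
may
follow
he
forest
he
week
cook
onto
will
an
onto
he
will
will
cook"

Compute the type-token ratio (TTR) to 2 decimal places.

0.59

N = 17 tokens, V = 10 types.
TTR = V / N = 10 / 17 = 0.59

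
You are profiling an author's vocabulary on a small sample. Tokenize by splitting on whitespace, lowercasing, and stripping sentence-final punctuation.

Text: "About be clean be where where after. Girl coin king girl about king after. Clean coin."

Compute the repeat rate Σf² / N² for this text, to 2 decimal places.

Frequencies: about:2, be:2, clean:2, where:2, after:2, girl:2, coin:2, king:2
Σf² = 32; N² = 256
Repeat rate = 32 / 256 = 0.13

0.13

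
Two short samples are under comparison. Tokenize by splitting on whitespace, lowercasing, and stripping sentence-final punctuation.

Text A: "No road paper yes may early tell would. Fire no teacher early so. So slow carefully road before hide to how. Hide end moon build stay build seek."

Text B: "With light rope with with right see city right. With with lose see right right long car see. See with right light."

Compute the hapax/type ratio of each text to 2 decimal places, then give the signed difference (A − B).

0.17

A: hapax=16, V=22, ratio=0.73
B: hapax=5, V=9, ratio=0.56
Difference = 0.73 − 0.56 = 0.17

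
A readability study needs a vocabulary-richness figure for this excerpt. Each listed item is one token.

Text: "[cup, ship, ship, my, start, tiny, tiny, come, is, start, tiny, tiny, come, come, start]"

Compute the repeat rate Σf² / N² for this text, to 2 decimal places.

0.18

Frequencies: tiny:4, start:3, come:3, ship:2, cup:1, my:1, is:1
Σf² = 41; N² = 225
Repeat rate = 41 / 225 = 0.18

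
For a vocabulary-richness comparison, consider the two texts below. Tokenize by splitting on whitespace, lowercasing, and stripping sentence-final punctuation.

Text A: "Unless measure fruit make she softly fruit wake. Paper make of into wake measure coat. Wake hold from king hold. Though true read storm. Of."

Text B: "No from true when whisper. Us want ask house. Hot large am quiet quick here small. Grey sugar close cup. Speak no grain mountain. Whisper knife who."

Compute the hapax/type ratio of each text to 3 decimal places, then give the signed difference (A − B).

-0.253

A: hapax=12, V=18, ratio=0.667
B: hapax=23, V=25, ratio=0.920
Difference = 0.667 − 0.920 = -0.253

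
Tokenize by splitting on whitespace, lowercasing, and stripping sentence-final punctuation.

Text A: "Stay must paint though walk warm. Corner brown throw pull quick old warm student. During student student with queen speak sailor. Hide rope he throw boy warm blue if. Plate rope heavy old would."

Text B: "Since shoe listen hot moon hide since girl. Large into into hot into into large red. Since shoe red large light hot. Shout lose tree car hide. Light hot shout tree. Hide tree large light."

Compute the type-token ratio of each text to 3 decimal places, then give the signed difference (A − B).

0.365

TTR(A) = 27/34 = 0.794
TTR(B) = 15/35 = 0.429
Difference = 0.794 − 0.429 = 0.365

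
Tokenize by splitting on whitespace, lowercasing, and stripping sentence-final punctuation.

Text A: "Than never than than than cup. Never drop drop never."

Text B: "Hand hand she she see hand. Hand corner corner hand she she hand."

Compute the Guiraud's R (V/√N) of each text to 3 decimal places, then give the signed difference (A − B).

0.156

A: V=4, N=10, R=1.265
B: V=4, N=13, R=1.109
Difference = 1.265 − 1.109 = 0.156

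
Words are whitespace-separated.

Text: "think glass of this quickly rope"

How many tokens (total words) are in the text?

Tokens: think, glass, of, this, quickly, rope
N = 6

6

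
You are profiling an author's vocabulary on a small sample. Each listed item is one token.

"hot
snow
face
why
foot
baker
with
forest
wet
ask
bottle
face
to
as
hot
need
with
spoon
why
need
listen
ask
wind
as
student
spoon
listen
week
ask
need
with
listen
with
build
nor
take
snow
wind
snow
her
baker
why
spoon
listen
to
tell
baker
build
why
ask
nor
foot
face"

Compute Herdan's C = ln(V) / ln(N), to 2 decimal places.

N = 53, V = 24.
ln(V) = 3.178054, ln(N) = 3.970292
C = 3.178054 / 3.970292 = 0.80

0.80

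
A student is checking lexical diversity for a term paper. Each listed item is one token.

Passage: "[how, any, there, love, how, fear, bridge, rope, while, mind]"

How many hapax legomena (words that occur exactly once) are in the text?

8

Frequencies: how:2, any:1, there:1, love:1, fear:1, bridge:1, rope:1, while:1, mind:1
Hapax (freq=1): any, bridge, fear, love, mind, rope, there, while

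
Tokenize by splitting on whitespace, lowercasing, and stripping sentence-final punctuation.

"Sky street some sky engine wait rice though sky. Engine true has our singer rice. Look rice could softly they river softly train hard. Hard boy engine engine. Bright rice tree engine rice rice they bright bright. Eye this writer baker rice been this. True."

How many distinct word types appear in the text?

Distinct types: {baker, been, boy, bright, could, engine, eye, hard, has, look, our, rice, river, singer, sky, softly, some, street, they, this, though, train, tree, true, wait, writer}
V = 26

26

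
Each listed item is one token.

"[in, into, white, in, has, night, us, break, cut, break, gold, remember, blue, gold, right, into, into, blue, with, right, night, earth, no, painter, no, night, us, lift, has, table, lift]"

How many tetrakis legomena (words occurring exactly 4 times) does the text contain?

0

Frequencies: into:3, night:3, in:2, has:2, us:2, break:2, gold:2, blue:2, right:2, no:2, lift:2, white:1, cut:1, remember:1, with:1, earth:1, painter:1, table:1
Words with frequency 4: (none)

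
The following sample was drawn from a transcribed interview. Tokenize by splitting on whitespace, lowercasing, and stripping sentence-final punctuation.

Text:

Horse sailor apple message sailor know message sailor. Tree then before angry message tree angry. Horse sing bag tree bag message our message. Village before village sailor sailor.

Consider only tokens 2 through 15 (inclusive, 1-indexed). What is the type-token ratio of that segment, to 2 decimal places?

0.57

Segment tokens 2–15: sailor, apple, message, sailor, know, message, sailor, tree, then, before, angry, message, tree, angry
Segment N = 14, segment V = 8.
TTR = 8 / 14 = 0.57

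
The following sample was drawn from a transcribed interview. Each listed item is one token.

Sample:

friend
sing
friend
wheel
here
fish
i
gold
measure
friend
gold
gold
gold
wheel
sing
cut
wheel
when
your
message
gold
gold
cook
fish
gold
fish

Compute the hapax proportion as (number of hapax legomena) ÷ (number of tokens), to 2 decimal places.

Frequencies: gold:7, friend:3, wheel:3, fish:3, sing:2, here:1, i:1, measure:1, cut:1, when:1, your:1, message:1, cook:1
Hapax count = 8; token count = 26.
Ratio = 8 / 26 = 0.31

0.31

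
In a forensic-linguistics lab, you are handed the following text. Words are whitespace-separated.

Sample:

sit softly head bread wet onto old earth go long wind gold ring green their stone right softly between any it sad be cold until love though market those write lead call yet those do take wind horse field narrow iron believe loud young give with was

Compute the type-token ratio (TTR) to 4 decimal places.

0.9362

N = 47 tokens, V = 44 types.
TTR = V / N = 44 / 47 = 0.9362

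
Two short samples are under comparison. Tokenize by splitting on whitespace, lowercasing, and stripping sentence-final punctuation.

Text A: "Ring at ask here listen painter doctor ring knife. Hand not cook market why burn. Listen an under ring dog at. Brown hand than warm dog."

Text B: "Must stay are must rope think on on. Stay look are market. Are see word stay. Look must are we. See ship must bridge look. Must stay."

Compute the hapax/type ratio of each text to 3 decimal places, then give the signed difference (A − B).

0.212

A: hapax=15, V=20, ratio=0.750
B: hapax=7, V=13, ratio=0.538
Difference = 0.750 − 0.538 = 0.212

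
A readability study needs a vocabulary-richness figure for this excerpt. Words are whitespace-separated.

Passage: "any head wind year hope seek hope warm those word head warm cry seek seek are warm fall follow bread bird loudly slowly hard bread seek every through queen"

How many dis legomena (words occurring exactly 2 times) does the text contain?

Frequencies: seek:4, warm:3, head:2, hope:2, bread:2, any:1, wind:1, year:1, those:1, word:1, cry:1, are:1, fall:1, follow:1, bird:1, loudly:1, slowly:1, hard:1, every:1, through:1, … (1 more, each freq 1)
Words with frequency 2: bread, head, hope

3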